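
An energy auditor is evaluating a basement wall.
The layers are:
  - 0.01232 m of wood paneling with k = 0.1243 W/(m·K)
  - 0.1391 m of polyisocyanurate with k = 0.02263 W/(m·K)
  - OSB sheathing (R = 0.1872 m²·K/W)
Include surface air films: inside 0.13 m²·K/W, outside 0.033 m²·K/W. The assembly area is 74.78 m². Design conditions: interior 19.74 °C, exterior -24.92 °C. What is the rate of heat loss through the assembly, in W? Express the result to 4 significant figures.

0.01232/0.1243 = 0.099115
0.1391/0.02263 = 6.1467
R_total = 0.13 + 0.099115 + 6.1467 + 0.1872 + 0.033 = 6.596 m²·K/W
Q = A·ΔT/R = 74.78 × (19.74 − (-24.92)) / 6.596 = 506.32 W

506.3 W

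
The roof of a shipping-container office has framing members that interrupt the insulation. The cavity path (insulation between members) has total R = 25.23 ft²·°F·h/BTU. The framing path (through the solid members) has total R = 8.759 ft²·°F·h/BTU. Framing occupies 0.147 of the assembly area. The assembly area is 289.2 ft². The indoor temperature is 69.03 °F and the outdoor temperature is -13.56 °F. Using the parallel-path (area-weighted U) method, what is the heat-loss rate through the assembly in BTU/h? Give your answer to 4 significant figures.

U_eff = 0.853/25.23 + 0.147/8.759 = 0.033809 + 0.016783 = 0.050592
R_eff = 1/U_eff = 19.766 ft²·°F·h/BTU
Q = 289.2 × (69.03 − (-13.56)) / 19.766 = 1208.4 BTU/h

1208 BTU/h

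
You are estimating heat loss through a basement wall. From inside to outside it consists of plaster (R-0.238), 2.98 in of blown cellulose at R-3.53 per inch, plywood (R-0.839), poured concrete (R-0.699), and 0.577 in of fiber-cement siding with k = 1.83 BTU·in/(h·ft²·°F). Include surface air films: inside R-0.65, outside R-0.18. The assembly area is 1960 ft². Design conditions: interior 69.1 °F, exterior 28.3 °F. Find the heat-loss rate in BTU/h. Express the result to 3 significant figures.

2.98 × 3.53 = 10.52
0.577/1.83 = 0.3153
R_total = 0.65 + 0.238 + 10.52 + 0.839 + 0.699 + 0.3153 + 0.18 = 13.44 ft²·°F·h/BTU
Q = A·ΔT/R = 1960 × (69.1 − 28.3) / 13.44 = 5950 BTU/h

5950 BTU/h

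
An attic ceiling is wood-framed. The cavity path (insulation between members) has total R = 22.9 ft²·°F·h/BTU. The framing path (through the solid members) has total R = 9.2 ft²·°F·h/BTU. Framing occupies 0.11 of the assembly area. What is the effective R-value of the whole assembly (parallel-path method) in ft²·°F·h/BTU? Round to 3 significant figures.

19.7 ft²·°F·h/BTU

U_eff = 0.89/22.9 + 0.11/9.2 = 0.03886 + 0.01196 = 0.05082
R_eff = 1/U_eff = 19.68 ft²·°F·h/BTU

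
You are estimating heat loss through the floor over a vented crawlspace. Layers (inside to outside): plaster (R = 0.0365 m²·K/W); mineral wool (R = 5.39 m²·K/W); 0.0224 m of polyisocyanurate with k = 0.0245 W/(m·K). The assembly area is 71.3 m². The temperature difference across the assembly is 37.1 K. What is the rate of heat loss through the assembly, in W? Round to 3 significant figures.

417 W

0.0224/0.0245 = 0.9143
R_total = 0.0365 + 5.39 + 0.9143 = 6.341 m²·K/W
Q = A·ΔT/R = 71.3 × 37.1 / 6.341 = 417.2 W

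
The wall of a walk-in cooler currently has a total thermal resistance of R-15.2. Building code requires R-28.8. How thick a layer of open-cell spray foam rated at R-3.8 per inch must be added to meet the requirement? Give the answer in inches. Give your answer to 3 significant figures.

ΔR = 28.8 − 15.2 = 13.6 ft²·°F·h/BTU
L = ΔR / (R/in) = 13.6/3.8 = 3.579 in

3.58 in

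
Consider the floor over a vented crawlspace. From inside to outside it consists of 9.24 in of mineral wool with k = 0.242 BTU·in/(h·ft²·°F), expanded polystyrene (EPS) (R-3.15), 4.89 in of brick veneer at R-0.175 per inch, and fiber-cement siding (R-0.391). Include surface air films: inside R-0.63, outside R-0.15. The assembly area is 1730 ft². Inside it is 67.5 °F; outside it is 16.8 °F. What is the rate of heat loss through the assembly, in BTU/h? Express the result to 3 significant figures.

9.24/0.242 = 38.18
4.89 × 0.175 = 0.8557
R_total = 0.63 + 38.18 + 3.15 + 0.8557 + 0.391 + 0.15 = 43.36 ft²·°F·h/BTU
Q = A·ΔT/R = 1730 × (67.5 − 16.8) / 43.36 = 2023 BTU/h

2020 BTU/h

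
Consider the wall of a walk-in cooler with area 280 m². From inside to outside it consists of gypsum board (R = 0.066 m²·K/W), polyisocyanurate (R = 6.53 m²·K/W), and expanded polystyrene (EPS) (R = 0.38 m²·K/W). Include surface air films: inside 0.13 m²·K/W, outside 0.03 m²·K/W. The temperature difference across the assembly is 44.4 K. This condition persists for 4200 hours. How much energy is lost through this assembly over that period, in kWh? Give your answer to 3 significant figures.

R_total = 0.13 + 0.066 + 6.53 + 0.38 + 0.03 = 7.136 m²·K/W
Q = 280 × 44.4 / 7.136 = 1742 W
E = 1742 W × 4200 h / 1000 = 7317 kWh

7320 kWh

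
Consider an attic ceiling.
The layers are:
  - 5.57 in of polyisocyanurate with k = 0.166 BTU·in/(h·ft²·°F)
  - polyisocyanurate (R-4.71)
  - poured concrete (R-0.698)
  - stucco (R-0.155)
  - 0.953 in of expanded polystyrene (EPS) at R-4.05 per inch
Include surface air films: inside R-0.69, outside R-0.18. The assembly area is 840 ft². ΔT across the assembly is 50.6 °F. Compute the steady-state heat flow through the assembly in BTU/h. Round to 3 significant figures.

5.57/0.166 = 33.55
0.953 × 4.05 = 3.86
R_total = 0.69 + 33.55 + 4.71 + 0.698 + 0.155 + 3.86 + 0.18 = 43.85 ft²·°F·h/BTU
Q = A·ΔT/R = 840 × 50.6 / 43.85 = 969.4 BTU/h

969 BTU/h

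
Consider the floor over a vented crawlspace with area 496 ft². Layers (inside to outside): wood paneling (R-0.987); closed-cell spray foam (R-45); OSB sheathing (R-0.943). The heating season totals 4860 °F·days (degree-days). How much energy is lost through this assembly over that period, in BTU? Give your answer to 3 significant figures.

1230000 BTU

R_total = 0.987 + 45 + 0.943 = 46.93 ft²·°F·h/BTU
E = A × HDD × 24 / R = 496 × 4860 × 24 / 46.93 = 1233000 BTU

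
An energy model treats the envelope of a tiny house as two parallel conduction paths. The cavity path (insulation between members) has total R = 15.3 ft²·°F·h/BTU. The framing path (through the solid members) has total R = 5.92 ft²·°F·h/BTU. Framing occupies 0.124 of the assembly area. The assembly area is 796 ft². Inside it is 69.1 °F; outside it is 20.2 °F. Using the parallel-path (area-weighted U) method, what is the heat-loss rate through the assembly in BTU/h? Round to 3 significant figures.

U_eff = 0.876/15.3 + 0.124/5.92 = 0.05725 + 0.02095 = 0.0782
R_eff = 1/U_eff = 12.79 ft²·°F·h/BTU
Q = 796 × (69.1 − 20.2) / 12.79 = 3044 BTU/h

3040 BTU/h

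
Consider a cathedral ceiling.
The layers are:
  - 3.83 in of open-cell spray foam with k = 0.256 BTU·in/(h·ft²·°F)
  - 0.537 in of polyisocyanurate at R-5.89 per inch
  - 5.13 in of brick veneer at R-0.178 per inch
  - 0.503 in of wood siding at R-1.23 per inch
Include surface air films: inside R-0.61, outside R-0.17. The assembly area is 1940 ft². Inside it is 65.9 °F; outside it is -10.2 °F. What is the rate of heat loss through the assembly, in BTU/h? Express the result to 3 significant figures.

7220 BTU/h

3.83/0.256 = 14.96
0.537 × 5.89 = 3.163
5.13 × 0.178 = 0.9131
0.503 × 1.23 = 0.6187
R_total = 0.61 + 14.96 + 3.163 + 0.9131 + 0.6187 + 0.17 = 20.44 ft²·°F·h/BTU
Q = A·ΔT/R = 1940 × (65.9 − (-10.2)) / 20.44 = 7224 BTU/h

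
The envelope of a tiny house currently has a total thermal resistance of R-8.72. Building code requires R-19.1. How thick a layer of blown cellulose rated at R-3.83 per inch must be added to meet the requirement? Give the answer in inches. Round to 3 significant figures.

2.71 in

ΔR = 19.1 − 8.72 = 10.38 ft²·°F·h/BTU
L = ΔR / (R/in) = 10.38/3.83 = 2.71 in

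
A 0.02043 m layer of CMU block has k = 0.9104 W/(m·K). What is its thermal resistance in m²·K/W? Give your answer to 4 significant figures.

0.02244 m²·K/W

R = L/k = 0.02043/0.9104 = 0.022441 m²·K/W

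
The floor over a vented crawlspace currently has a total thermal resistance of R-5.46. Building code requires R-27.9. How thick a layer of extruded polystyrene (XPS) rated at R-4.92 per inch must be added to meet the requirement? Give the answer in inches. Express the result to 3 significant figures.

4.56 in

ΔR = 27.9 − 5.46 = 22.44 ft²·°F·h/BTU
L = ΔR / (R/in) = 22.44/4.92 = 4.561 in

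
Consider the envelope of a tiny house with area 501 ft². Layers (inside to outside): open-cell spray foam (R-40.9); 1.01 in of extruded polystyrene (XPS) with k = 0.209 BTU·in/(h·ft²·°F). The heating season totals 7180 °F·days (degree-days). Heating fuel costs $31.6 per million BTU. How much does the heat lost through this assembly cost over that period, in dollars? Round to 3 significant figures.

59.7 dollars

1.01/0.209 = 4.833
R_total = 40.9 + 4.833 = 45.73 ft²·°F·h/BTU
E = A × HDD × 24 / R = 501 × 7180 × 24 / 45.73 = 1888000 BTU
Cost = 1888000/10⁶ × 31.6 = $59.65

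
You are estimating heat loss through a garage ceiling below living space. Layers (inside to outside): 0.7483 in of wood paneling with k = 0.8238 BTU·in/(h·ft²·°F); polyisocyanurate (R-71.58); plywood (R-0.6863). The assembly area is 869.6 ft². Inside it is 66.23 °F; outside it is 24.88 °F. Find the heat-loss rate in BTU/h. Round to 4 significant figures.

491.4 BTU/h

0.7483/0.8238 = 0.90835
R_total = 0.90835 + 71.58 + 0.6863 = 73.175 ft²·°F·h/BTU
Q = A·ΔT/R = 869.6 × (66.23 − 24.88) / 73.175 = 491.4 BTU/h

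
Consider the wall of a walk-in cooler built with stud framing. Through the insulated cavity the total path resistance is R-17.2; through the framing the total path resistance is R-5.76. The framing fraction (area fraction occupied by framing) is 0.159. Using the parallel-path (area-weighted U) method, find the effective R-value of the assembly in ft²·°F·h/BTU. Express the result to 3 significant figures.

13.1 ft²·°F·h/BTU

U_eff = 0.841/17.2 + 0.159/5.76 = 0.0489 + 0.0276 = 0.0765
R_eff = 1/U_eff = 13.07 ft²·°F·h/BTU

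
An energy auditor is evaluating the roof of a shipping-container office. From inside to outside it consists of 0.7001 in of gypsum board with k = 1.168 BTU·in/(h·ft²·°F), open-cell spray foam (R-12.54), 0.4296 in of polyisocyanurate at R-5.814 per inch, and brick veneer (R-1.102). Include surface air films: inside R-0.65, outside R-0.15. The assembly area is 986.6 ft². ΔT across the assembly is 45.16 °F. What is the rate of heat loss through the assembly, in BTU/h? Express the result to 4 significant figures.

0.7001/1.168 = 0.5994
0.4296 × 5.814 = 2.4977
R_total = 0.65 + 0.5994 + 12.54 + 2.4977 + 1.102 + 0.15 = 17.539 ft²·°F·h/BTU
Q = A·ΔT/R = 986.6 × 45.16 / 17.539 = 2540.3 BTU/h

2540 BTU/h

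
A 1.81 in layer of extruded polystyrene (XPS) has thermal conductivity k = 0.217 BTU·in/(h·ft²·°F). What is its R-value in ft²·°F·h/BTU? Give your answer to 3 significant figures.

8.34 ft²·°F·h/BTU

R = L/k = 1.81/0.217 = 8.341 ft²·°F·h/BTU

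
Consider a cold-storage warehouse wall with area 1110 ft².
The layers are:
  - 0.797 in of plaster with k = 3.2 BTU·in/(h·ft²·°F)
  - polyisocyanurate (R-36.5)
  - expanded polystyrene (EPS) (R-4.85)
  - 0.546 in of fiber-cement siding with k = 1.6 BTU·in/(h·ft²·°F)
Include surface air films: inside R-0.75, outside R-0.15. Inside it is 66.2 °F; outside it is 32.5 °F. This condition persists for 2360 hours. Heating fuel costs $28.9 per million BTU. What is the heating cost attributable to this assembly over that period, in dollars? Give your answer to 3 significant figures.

0.797/3.2 = 0.2491
0.546/1.6 = 0.3412
R_total = 0.75 + 0.2491 + 36.5 + 4.85 + 0.3412 + 0.15 = 42.84 ft²·°F·h/BTU
Q = 1110 × (66.2 − 32.5) / 42.84 = 873.2 BTU/h
E = 873.2 × 2360 = 2061000 BTU
Cost = 2061000/10⁶ × 28.9 = $59.55

59.6 dollars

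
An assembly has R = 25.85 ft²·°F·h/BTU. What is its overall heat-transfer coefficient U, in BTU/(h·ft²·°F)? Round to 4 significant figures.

0.03868 BTU/(h·ft²·°F)

U = 1/R = 1/25.85 = 0.038685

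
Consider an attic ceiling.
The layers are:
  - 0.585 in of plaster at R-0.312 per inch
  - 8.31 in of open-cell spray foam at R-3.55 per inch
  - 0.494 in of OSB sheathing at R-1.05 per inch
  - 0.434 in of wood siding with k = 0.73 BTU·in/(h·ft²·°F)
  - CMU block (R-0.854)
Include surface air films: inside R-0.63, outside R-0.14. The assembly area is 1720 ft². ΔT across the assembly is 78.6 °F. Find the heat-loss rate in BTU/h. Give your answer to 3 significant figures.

4170 BTU/h

0.585 × 0.312 = 0.1825
8.31 × 3.55 = 29.5
0.494 × 1.05 = 0.5187
0.434/0.73 = 0.5945
R_total = 0.63 + 0.1825 + 29.5 + 0.5187 + 0.5945 + 0.854 + 0.14 = 32.42 ft²·°F·h/BTU
Q = A·ΔT/R = 1720 × 78.6 / 32.42 = 4170 BTU/h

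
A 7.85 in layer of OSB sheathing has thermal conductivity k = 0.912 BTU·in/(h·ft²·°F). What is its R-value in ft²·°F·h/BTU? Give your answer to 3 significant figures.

R = L/k = 7.85/0.912 = 8.607 ft²·°F·h/BTU

8.61 ft²·°F·h/BTU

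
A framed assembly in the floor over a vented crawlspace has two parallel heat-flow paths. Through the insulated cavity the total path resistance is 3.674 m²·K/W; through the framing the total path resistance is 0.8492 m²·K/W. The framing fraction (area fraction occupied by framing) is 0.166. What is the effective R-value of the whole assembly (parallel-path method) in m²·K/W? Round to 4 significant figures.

U_eff = 0.834/3.674 + 0.166/0.8492 = 0.227 + 0.19548 = 0.42248
R_eff = 1/U_eff = 2.367 m²·K/W

2.367 m²·K/W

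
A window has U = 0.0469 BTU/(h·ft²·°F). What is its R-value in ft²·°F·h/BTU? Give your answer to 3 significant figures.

R = 1/U = 1/0.0469 = 21.32

21.3 ft²·°F·h/BTU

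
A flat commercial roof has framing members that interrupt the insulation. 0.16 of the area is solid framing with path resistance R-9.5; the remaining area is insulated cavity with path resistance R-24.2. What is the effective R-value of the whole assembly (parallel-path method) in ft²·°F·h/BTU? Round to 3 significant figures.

19.4 ft²·°F·h/BTU

U_eff = 0.84/24.2 + 0.16/9.5 = 0.03471 + 0.01684 = 0.05155
R_eff = 1/U_eff = 19.4 ft²·°F·h/BTU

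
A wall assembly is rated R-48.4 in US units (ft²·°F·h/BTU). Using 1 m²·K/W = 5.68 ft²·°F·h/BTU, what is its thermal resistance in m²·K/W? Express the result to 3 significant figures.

R_SI = 48.4/5.68 = 8.521

8.52 m²·K/W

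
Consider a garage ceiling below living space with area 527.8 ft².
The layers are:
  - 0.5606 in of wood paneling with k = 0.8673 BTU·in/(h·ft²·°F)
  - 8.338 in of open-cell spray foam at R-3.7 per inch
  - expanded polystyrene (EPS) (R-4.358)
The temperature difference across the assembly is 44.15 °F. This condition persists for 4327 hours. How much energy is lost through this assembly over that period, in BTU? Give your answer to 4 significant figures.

0.5606/0.8673 = 0.64637
8.338 × 3.7 = 30.851
R_total = 0.64637 + 30.851 + 4.358 = 35.855 ft²·°F·h/BTU
Q = 527.8 × 44.15 / 35.855 = 649.91 BTU/h
E = 649.91 × 4327 = 2812100 BTU

2812000 BTU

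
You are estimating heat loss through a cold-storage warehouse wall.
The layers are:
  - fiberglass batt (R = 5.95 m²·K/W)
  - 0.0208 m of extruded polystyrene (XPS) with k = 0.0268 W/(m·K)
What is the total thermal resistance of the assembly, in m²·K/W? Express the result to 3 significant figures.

6.73 m²·K/W

0.0208/0.0268 = 0.7761
R_total = 5.95 + 0.7761 = 6.726 m²·K/W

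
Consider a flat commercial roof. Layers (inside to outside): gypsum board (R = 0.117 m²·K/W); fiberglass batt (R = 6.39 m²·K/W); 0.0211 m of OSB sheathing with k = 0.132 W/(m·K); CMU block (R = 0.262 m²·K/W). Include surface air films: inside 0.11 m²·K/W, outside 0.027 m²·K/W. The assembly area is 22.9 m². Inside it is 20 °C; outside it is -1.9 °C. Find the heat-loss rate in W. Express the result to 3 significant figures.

71.0 W

0.0211/0.132 = 0.1598
R_total = 0.11 + 0.117 + 6.39 + 0.1598 + 0.262 + 0.027 = 7.066 m²·K/W
Q = A·ΔT/R = 22.9 × (20 − (-1.9)) / 7.066 = 70.98 W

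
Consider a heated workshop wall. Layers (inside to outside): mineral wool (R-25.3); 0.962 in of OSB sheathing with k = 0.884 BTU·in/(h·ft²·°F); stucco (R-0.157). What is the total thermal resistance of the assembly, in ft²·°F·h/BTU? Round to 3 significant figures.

26.5 ft²·°F·h/BTU

0.962/0.884 = 1.088
R_total = 25.3 + 1.088 + 0.157 = 26.55 ft²·°F·h/BTU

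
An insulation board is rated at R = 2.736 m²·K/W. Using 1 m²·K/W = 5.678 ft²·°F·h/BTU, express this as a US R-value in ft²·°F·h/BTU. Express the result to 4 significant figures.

R_US = 2.736 × 5.678 = 15.535

15.54 ft²·°F·h/BTU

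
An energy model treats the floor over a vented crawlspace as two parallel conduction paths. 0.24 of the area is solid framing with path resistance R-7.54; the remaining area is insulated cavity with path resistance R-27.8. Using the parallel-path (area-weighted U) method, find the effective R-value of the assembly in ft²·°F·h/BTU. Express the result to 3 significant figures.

U_eff = 0.76/27.8 + 0.24/7.54 = 0.02734 + 0.03183 = 0.05917
R_eff = 1/U_eff = 16.9 ft²·°F·h/BTU

16.9 ft²·°F·h/BTU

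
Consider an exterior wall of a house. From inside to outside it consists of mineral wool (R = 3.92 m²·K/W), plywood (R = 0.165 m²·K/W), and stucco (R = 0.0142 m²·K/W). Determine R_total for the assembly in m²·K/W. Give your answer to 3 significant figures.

R_total = 3.92 + 0.165 + 0.0142 = 4.099 m²·K/W

4.10 m²·K/W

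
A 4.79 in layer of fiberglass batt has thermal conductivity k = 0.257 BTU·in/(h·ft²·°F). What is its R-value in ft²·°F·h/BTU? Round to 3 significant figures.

R = L/k = 4.79/0.257 = 18.64 ft²·°F·h/BTU

18.6 ft²·°F·h/BTU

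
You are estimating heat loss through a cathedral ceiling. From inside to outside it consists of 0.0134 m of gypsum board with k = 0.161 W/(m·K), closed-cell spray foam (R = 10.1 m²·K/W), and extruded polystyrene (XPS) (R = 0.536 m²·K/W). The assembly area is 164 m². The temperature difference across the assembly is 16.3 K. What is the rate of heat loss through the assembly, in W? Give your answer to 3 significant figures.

0.0134/0.161 = 0.08323
R_total = 0.08323 + 10.1 + 0.536 = 10.72 m²·K/W
Q = A·ΔT/R = 164 × 16.3 / 10.72 = 249.4 W

249 W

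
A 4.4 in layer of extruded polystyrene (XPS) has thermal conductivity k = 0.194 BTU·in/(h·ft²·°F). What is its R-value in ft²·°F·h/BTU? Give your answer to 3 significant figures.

22.7 ft²·°F·h/BTU

R = L/k = 4.4/0.194 = 22.68 ft²·°F·h/BTU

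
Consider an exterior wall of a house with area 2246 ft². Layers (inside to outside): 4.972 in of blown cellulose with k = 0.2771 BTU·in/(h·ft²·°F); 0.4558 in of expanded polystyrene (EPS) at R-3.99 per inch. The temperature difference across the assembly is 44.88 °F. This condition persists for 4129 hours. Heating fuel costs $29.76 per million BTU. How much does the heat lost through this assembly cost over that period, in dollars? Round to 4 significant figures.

626.8 dollars

4.972/0.2771 = 17.943
0.4558 × 3.99 = 1.8186
R_total = 17.943 + 1.8186 = 19.762 ft²·°F·h/BTU
Q = 2246 × 44.88 / 19.762 = 5100.8 BTU/h
E = 5100.8 × 4129 = 21061000 BTU
Cost = 21061000/10⁶ × 29.76 = $626.78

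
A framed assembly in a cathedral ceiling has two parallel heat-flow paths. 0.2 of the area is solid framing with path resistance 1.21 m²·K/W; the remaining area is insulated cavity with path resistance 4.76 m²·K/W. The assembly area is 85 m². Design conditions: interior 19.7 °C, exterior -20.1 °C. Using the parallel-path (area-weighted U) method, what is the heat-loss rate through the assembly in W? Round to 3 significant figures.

U_eff = 0.8/4.76 + 0.2/1.21 = 0.1681 + 0.1653 = 0.3334
R_eff = 1/U_eff = 3 m²·K/W
Q = 85 × (19.7 − (-20.1)) / 3 = 1128 W

1130 W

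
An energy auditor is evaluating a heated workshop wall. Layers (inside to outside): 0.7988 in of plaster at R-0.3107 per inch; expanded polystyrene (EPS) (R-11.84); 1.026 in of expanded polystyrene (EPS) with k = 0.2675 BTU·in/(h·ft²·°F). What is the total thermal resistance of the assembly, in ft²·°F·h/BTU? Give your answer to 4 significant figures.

15.92 ft²·°F·h/BTU

0.7988 × 0.3107 = 0.24819
1.026/0.2675 = 3.8355
R_total = 0.24819 + 11.84 + 3.8355 = 15.924 ft²·°F·h/BTU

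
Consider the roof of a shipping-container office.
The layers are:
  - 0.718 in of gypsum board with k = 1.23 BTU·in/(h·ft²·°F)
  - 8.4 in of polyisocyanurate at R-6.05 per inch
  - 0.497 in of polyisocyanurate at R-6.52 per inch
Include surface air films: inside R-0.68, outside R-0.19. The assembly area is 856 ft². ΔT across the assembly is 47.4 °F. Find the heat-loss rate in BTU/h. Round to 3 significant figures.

0.718/1.23 = 0.5837
8.4 × 6.05 = 50.82
0.497 × 6.52 = 3.24
R_total = 0.68 + 0.5837 + 50.82 + 3.24 + 0.19 = 55.51 ft²·°F·h/BTU
Q = A·ΔT/R = 856 × 47.4 / 55.51 = 730.9 BTU/h

731 BTU/h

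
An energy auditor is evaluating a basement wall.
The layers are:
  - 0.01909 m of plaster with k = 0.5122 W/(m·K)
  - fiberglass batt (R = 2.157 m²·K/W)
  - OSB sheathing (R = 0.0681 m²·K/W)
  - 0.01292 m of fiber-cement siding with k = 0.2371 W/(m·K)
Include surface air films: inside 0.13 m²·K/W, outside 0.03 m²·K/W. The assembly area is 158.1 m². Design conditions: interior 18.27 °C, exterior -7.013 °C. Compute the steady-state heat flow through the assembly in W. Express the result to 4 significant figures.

1614 W

0.01909/0.5122 = 0.037271
0.01292/0.2371 = 0.054492
R_total = 0.13 + 0.037271 + 2.157 + 0.0681 + 0.054492 + 0.03 = 2.4769 m²·K/W
Q = A·ΔT/R = 158.1 × (18.27 − (-7.013)) / 2.4769 = 1613.8 W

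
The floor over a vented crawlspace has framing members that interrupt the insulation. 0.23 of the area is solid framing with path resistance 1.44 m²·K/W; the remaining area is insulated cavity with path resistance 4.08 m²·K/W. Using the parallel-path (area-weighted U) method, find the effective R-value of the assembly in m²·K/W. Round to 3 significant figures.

2.87 m²·K/W

U_eff = 0.77/4.08 + 0.23/1.44 = 0.1887 + 0.1597 = 0.3484
R_eff = 1/U_eff = 2.87 m²·K/W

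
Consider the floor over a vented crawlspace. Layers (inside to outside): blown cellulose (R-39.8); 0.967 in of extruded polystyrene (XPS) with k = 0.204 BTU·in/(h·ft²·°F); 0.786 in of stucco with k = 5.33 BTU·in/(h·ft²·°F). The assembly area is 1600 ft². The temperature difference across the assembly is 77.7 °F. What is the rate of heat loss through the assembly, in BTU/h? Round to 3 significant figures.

2780 BTU/h

0.967/0.204 = 4.74
0.786/5.33 = 0.1475
R_total = 39.8 + 4.74 + 0.1475 = 44.69 ft²·°F·h/BTU
Q = A·ΔT/R = 1600 × 77.7 / 44.69 = 2782 BTU/h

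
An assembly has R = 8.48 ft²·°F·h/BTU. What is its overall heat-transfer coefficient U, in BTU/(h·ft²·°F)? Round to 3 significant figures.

U = 1/R = 1/8.48 = 0.1179

0.118 BTU/(h·ft²·°F)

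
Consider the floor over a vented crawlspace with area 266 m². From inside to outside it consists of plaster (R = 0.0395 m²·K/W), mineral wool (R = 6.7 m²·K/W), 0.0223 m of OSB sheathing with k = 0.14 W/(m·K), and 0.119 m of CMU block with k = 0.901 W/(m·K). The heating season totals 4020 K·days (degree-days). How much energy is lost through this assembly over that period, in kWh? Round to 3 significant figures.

0.0223/0.14 = 0.1593
0.119/0.901 = 0.1321
R_total = 0.0395 + 6.7 + 0.1593 + 0.1321 = 7.031 m²·K/W
E = A × HDD × 24 / R / 1000 = 266 × 4020 × 24 / 7.031 / 1000 = 3650 kWh

3650 kWh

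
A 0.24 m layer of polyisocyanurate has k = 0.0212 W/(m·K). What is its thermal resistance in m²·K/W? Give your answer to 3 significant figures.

R = L/k = 0.24/0.0212 = 11.32 m²·K/W

11.3 m²·K/W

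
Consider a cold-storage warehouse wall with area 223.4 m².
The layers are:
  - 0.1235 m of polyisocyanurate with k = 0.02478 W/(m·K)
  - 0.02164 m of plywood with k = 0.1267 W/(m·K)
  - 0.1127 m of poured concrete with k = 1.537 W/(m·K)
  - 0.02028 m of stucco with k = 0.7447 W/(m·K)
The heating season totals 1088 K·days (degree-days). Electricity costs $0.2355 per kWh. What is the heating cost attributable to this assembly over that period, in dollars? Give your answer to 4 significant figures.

0.1235/0.02478 = 4.9839
0.02164/0.1267 = 0.1708
0.1127/1.537 = 0.073325
0.02028/0.7447 = 0.027232
R_total = 4.9839 + 0.1708 + 0.073325 + 0.027232 = 5.2552 m²·K/W
E = A × HDD × 24 / R / 1000 = 223.4 × 1088 × 24 / 5.2552 / 1000 = 1110 kWh
Cost = 1110 × 0.2355 = $261.41

261.4 dollars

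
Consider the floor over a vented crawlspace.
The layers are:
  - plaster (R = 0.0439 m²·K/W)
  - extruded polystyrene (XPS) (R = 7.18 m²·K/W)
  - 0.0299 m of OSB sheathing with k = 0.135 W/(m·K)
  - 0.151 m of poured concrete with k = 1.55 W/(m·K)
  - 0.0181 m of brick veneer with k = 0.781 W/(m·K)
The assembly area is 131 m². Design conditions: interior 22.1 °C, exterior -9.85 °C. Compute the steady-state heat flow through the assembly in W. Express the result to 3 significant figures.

553 W

0.0299/0.135 = 0.2215
0.151/1.55 = 0.09742
0.0181/0.781 = 0.02318
R_total = 0.0439 + 7.18 + 0.2215 + 0.09742 + 0.02318 = 7.566 m²·K/W
Q = A·ΔT/R = 131 × (22.1 − (-9.85)) / 7.566 = 553.2 W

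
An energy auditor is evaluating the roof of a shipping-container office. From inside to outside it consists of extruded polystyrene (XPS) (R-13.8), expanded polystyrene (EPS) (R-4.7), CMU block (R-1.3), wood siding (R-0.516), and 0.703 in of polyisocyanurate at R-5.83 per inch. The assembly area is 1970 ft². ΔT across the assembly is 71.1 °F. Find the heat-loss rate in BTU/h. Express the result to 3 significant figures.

5740 BTU/h

0.703 × 5.83 = 4.098
R_total = 13.8 + 4.7 + 1.3 + 0.516 + 4.098 = 24.41 ft²·°F·h/BTU
Q = A·ΔT/R = 1970 × 71.1 / 24.41 = 5737 BTU/h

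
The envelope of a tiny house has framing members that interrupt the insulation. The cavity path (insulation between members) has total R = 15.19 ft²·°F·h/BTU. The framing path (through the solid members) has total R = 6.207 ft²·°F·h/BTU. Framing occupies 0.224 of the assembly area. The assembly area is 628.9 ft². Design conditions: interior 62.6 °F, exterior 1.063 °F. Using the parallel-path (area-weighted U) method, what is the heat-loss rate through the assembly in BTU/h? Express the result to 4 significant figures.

3374 BTU/h

U_eff = 0.776/15.19 + 0.224/6.207 = 0.051086 + 0.036088 = 0.087175
R_eff = 1/U_eff = 11.471 ft²·°F·h/BTU
Q = 628.9 × (62.6 − 1.063) / 11.471 = 3373.7 BTU/h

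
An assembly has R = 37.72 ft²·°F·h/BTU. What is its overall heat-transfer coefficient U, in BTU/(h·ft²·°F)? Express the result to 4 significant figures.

U = 1/R = 1/37.72 = 0.026511

0.02651 BTU/(h·ft²·°F)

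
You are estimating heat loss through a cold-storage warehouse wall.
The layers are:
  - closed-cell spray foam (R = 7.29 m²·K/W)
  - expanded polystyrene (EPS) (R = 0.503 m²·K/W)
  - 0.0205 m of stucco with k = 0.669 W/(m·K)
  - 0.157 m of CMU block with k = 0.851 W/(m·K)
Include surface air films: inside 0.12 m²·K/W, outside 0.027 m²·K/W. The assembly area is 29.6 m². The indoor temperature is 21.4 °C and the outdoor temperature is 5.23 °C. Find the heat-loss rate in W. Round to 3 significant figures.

58.7 W

0.0205/0.669 = 0.03064
0.157/0.851 = 0.1845
R_total = 0.12 + 7.29 + 0.503 + 0.03064 + 0.1845 + 0.027 = 8.155 m²·K/W
Q = A·ΔT/R = 29.6 × (21.4 − 5.23) / 8.155 = 58.69 W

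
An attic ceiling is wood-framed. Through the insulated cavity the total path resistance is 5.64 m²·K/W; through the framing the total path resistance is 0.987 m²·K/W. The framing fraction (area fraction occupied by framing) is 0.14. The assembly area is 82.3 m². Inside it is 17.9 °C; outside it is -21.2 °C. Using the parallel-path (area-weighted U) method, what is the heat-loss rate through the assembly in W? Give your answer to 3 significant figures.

U_eff = 0.86/5.64 + 0.14/0.987 = 0.1525 + 0.1418 = 0.2943
R_eff = 1/U_eff = 3.398 m²·K/W
Q = 82.3 × (17.9 − (-21.2)) / 3.398 = 947.1 W

947 W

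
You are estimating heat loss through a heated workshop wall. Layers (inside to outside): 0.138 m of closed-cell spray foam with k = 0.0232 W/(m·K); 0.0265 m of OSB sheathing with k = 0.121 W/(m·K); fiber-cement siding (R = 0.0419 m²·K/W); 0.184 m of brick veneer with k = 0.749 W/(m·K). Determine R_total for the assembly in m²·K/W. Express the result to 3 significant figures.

0.138/0.0232 = 5.948
0.0265/0.121 = 0.219
0.184/0.749 = 0.2457
R_total = 5.948 + 0.219 + 0.0419 + 0.2457 = 6.455 m²·K/W

6.45 m²·K/W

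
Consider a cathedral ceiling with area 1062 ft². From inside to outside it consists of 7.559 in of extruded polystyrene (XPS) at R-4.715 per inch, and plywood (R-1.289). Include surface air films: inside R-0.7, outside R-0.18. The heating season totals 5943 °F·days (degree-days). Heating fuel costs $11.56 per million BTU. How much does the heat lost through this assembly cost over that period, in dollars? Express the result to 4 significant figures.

7.559 × 4.715 = 35.641
R_total = 0.7 + 35.641 + 1.289 + 0.18 = 37.81 ft²·°F·h/BTU
E = A × HDD × 24 / R = 1062 × 5943 × 24 / 37.81 = 4006300 BTU
Cost = 4006300/10⁶ × 11.56 = $46.312

46.31 dollars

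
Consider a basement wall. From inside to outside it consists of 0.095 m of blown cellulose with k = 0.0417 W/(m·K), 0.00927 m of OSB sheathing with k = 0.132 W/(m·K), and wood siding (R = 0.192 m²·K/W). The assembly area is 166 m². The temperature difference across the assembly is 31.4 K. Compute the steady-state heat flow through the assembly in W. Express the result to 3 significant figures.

0.095/0.0417 = 2.278
0.00927/0.132 = 0.07023
R_total = 2.278 + 0.07023 + 0.192 = 2.54 m²·K/W
Q = A·ΔT/R = 166 × 31.4 / 2.54 = 2052 W

2050 W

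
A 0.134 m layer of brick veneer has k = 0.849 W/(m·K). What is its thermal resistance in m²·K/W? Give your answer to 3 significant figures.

0.158 m²·K/W

R = L/k = 0.134/0.849 = 0.1578 m²·K/W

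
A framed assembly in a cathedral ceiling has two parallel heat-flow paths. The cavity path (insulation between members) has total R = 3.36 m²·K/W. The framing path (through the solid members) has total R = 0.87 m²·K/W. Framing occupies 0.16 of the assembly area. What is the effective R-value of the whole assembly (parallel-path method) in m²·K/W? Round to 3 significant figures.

2.30 m²·K/W

U_eff = 0.84/3.36 + 0.16/0.87 = 0.25 + 0.1839 = 0.4339
R_eff = 1/U_eff = 2.305 m²·K/W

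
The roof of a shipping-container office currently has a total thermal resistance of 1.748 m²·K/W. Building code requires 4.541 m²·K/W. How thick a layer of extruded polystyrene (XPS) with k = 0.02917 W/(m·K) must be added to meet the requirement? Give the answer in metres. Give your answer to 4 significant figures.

ΔR = 4.541 − 1.748 = 2.793 m²·K/W
L = ΔR × k = 2.793 × 0.02917 = 0.081472 m

0.08147 m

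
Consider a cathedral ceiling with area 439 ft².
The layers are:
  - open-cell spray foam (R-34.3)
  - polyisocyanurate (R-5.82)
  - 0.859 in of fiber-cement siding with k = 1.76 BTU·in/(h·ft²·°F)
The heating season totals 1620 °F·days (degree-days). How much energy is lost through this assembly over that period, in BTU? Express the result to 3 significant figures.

0.859/1.76 = 0.4881
R_total = 34.3 + 5.82 + 0.4881 = 40.61 ft²·°F·h/BTU
E = A × HDD × 24 / R = 439 × 1620 × 24 / 40.61 = 420300 BTU

420000 BTU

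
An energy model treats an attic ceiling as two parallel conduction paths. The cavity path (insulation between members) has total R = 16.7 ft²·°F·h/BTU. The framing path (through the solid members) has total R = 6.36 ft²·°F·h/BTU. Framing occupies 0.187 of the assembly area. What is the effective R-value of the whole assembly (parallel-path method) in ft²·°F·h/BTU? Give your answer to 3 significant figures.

12.8 ft²·°F·h/BTU

U_eff = 0.813/16.7 + 0.187/6.36 = 0.04868 + 0.0294 = 0.07809
R_eff = 1/U_eff = 12.81 ft²·°F·h/BTU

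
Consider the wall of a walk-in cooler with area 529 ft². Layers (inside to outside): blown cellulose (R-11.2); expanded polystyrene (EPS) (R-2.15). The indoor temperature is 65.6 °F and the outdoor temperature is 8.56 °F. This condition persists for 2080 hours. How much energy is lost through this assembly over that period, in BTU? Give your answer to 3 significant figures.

4700000 BTU

R_total = 11.2 + 2.15 = 13.35 ft²·°F·h/BTU
Q = 529 × (65.6 − 8.56) / 13.35 = 2260 BTU/h
E = 2260 × 2080 = 4701000 BTU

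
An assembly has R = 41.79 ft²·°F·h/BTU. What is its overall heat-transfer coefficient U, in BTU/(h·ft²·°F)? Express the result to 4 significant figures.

0.02393 BTU/(h·ft²·°F)

U = 1/R = 1/41.79 = 0.023929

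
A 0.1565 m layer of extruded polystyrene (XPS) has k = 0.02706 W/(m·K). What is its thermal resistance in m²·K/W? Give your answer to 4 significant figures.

R = L/k = 0.1565/0.02706 = 5.7834 m²·K/W

5.783 m²·K/W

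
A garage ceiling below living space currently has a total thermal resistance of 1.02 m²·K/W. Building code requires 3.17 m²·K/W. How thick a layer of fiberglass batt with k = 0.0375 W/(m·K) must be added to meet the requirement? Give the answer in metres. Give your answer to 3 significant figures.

ΔR = 3.17 − 1.02 = 2.15 m²·K/W
L = ΔR × k = 2.15 × 0.0375 = 0.08062 m

0.0806 m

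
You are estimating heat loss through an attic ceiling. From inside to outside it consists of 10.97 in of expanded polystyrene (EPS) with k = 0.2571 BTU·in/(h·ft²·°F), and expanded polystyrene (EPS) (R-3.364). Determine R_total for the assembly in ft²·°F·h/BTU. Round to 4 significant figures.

10.97/0.2571 = 42.668
R_total = 42.668 + 3.364 = 46.032 ft²·°F·h/BTU

46.03 ft²·°F·h/BTU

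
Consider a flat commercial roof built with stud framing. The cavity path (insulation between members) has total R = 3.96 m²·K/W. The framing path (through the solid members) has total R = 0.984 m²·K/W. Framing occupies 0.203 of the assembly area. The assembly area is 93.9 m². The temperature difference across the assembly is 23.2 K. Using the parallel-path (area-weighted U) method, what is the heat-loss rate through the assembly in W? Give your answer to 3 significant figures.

888 W

U_eff = 0.797/3.96 + 0.203/0.984 = 0.2013 + 0.2063 = 0.4076
R_eff = 1/U_eff = 2.454 m²·K/W
Q = 93.9 × 23.2 / 2.454 = 887.9 W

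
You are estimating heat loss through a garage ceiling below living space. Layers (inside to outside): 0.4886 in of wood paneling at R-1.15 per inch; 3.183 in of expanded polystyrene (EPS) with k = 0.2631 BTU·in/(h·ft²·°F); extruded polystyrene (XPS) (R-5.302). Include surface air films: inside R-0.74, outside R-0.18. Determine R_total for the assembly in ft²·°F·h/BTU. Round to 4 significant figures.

18.88 ft²·°F·h/BTU

0.4886 × 1.15 = 0.56189
3.183/0.2631 = 12.098
R_total = 0.74 + 0.56189 + 12.098 + 5.302 + 0.18 = 18.882 ft²·°F·h/BTU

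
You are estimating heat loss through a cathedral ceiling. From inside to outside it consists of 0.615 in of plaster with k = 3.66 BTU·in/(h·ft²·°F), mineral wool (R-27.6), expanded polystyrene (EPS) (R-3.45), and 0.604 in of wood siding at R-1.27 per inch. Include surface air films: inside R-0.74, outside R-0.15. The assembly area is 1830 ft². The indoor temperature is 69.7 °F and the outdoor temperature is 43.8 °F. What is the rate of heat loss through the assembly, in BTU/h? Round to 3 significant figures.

1440 BTU/h

0.615/3.66 = 0.168
0.604 × 1.27 = 0.7671
R_total = 0.74 + 0.168 + 27.6 + 3.45 + 0.7671 + 0.15 = 32.88 ft²·°F·h/BTU
Q = A·ΔT/R = 1830 × (69.7 − 43.8) / 32.88 = 1442 BTU/h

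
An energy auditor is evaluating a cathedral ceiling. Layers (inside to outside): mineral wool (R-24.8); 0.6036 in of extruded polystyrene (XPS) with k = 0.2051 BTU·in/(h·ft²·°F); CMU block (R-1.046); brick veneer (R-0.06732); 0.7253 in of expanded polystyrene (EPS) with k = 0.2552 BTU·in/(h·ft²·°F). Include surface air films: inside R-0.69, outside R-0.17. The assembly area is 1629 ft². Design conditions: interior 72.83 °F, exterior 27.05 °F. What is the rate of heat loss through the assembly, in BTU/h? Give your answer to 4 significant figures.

2291 BTU/h

0.6036/0.2051 = 2.943
0.7253/0.2552 = 2.8421
R_total = 0.69 + 24.8 + 2.943 + 1.046 + 0.06732 + 2.8421 + 0.17 = 32.558 ft²·°F·h/BTU
Q = A·ΔT/R = 1629 × (72.83 − 27.05) / 32.558 = 2290.5 BTU/h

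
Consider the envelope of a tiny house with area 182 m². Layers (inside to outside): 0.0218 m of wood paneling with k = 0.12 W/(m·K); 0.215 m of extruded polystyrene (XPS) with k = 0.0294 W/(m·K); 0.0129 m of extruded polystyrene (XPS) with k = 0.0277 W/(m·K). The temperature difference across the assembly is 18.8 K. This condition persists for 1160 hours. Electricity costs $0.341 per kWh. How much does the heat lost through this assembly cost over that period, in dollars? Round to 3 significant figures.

170 dollars

0.0218/0.12 = 0.1817
0.215/0.0294 = 7.313
0.0129/0.0277 = 0.4657
R_total = 0.1817 + 7.313 + 0.4657 = 7.96 m²·K/W
Q = 182 × 18.8 / 7.96 = 429.8 W
E = 429.8 W × 1160 h / 1000 = 498.6 kWh
Cost = 498.6 × 0.341 = $170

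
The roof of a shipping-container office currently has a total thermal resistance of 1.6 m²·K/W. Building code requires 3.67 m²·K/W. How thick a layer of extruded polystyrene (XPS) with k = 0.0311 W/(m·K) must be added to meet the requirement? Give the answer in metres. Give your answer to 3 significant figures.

0.0644 m

ΔR = 3.67 − 1.6 = 2.07 m²·K/W
L = ΔR × k = 2.07 × 0.0311 = 0.06438 m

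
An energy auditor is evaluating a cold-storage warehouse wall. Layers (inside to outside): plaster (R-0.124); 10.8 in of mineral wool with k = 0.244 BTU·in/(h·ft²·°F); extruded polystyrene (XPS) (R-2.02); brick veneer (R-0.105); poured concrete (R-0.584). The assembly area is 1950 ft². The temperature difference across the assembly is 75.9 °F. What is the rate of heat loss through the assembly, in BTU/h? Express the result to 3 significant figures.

10.8/0.244 = 44.26
R_total = 0.124 + 44.26 + 2.02 + 0.105 + 0.584 = 47.1 ft²·°F·h/BTU
Q = A·ΔT/R = 1950 × 75.9 / 47.1 = 3143 BTU/h

3140 BTU/h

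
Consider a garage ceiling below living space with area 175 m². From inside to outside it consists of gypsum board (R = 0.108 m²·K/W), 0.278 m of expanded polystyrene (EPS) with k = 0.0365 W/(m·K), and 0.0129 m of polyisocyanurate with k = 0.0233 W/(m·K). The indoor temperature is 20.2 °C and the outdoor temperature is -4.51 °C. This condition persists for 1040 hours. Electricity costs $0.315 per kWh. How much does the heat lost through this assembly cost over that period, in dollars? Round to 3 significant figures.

0.278/0.0365 = 7.616
0.0129/0.0233 = 0.5536
R_total = 0.108 + 7.616 + 0.5536 = 8.278 m²·K/W
Q = 175 × (20.2 − (-4.51)) / 8.278 = 522.4 W
E = 522.4 W × 1040 h / 1000 = 543.3 kWh
Cost = 543.3 × 0.315 = $171.1

171 dollars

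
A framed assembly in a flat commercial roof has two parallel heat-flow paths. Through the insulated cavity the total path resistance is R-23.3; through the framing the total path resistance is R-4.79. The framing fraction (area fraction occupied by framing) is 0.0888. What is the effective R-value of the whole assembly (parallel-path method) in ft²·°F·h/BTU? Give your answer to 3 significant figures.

U_eff = 0.9112/23.3 + 0.0888/4.79 = 0.03911 + 0.01854 = 0.05765
R_eff = 1/U_eff = 17.35 ft²·°F·h/BTU

17.3 ft²·°F·h/BTU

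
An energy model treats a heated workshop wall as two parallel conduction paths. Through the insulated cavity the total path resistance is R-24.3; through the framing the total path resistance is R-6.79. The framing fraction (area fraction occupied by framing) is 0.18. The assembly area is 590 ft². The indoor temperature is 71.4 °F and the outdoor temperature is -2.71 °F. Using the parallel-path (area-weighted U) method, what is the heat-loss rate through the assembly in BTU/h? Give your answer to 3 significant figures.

U_eff = 0.82/24.3 + 0.18/6.79 = 0.03374 + 0.02651 = 0.06025
R_eff = 1/U_eff = 16.6 ft²·°F·h/BTU
Q = 590 × (71.4 − (-2.71)) / 16.6 = 2635 BTU/h

2630 BTU/h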